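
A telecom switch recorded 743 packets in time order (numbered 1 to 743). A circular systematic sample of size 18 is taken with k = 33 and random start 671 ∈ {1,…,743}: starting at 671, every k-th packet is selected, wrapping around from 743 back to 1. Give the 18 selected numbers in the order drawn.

671, 704, 737, 27, 60, 93, 126, 159, 192, 225, 258, 291, 324, 357, 390, 423, 456, 489

Selection 1: 671
Selection 2: 671 + 33 = 704
Selection 3: 704 + 33 = 737
Selection 4: 737 + 33 = 770 → 770 − 743 = 27
Selection 5: 27 + 33 = 60
Selection 6: 60 + 33 = 93
Selection 7: 93 + 33 = 126
Selection 8: 126 + 33 = 159
Selection 9: 159 + 33 = 192
Selection 10: 192 + 33 = 225
Selection 11: 225 + 33 = 258
Selection 12: 258 + 33 = 291
Selection 13: 291 + 33 = 324
Selection 14: 324 + 33 = 357
Selection 15: 357 + 33 = 390
Selection 16: 390 + 33 = 423
Selection 17: 423 + 33 = 456
Selection 18: 456 + 33 = 489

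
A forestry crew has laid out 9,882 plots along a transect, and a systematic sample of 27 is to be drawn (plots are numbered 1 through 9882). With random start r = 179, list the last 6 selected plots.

7865, 8231, 8597, 8963, 9329, 9695

k = N/n = 9882/27 = 366
22nd selection = 179 + 21×366 = 7865
23rd: 7865 + 366 = 8231
24th: 8231 + 366 = 8597
25th: 8597 + 366 = 8963
26th: 8963 + 366 = 9329
27th: 9329 + 366 = 9695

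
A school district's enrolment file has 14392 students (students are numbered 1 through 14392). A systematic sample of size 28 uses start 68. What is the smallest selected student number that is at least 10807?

k = 14392/28 = 514
Steps past start: ⌈(10807 − 68)/514⌉ = ⌈10739/514⌉ = 21
Selected student: 68 + 21×514 = 10862

10862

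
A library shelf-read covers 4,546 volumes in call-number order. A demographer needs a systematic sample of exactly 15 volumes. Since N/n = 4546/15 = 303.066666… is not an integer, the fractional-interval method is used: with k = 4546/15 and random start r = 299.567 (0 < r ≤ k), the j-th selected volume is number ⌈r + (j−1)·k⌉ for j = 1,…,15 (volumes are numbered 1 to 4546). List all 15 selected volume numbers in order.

300, 603, 906, 1209, 1512, 1815, 2118, 2422, 2725, 3028, 3331, 3634, 3937, 4240, 4543

j=1: r + 0k = 299.567 → ⌈·⌉ = 300
j=2: r + 1k = 602.633666… → ⌈·⌉ = 603
j=3: r + 2k = 905.700333… → ⌈·⌉ = 906
j=4: r + 3k = 1208.767 → ⌈·⌉ = 1209
j=5: r + 4k = 1511.833666… → ⌈·⌉ = 1512
j=6: r + 5k = 1814.900333… → ⌈·⌉ = 1815
j=7: r + 6k = 2117.967 → ⌈·⌉ = 2118
j=8: r + 7k = 2421.033666… → ⌈·⌉ = 2422
j=9: r + 8k = 2724.100333… → ⌈·⌉ = 2725
j=10: r + 9k = 3027.167 → ⌈·⌉ = 3028
j=11: r + 10k = 3330.233666… → ⌈·⌉ = 3331
j=12: r + 11k = 3633.300333… → ⌈·⌉ = 3634
j=13: r + 12k = 3936.367 → ⌈·⌉ = 3937
j=14: r + 13k = 4239.433666… → ⌈·⌉ = 4240
j=15: r + 14k = 4542.500333… → ⌈·⌉ = 4543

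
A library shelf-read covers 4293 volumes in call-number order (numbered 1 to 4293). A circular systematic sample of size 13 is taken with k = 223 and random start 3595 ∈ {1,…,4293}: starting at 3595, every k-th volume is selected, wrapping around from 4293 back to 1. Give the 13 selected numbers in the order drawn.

Selection 1: 3595
Selection 2: 3595 + 223 = 3818
Selection 3: 3818 + 223 = 4041
Selection 4: 4041 + 223 = 4264
Selection 5: 4264 + 223 = 4487 → 4487 − 4293 = 194
Selection 6: 194 + 223 = 417
Selection 7: 417 + 223 = 640
Selection 8: 640 + 223 = 863
Selection 9: 863 + 223 = 1086
Selection 10: 1086 + 223 = 1309
Selection 11: 1309 + 223 = 1532
Selection 12: 1532 + 223 = 1755
Selection 13: 1755 + 223 = 1978

3595, 3818, 4041, 4264, 194, 417, 640, 863, 1086, 1309, 1532, 1755, 1978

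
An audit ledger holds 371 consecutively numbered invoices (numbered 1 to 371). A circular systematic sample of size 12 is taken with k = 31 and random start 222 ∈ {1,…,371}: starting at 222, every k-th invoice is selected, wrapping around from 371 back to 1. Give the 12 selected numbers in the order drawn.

Selection 1: 222
Selection 2: 222 + 31 = 253
Selection 3: 253 + 31 = 284
Selection 4: 284 + 31 = 315
Selection 5: 315 + 31 = 346
Selection 6: 346 + 31 = 377 → 377 − 371 = 6
Selection 7: 6 + 31 = 37
Selection 8: 37 + 31 = 68
Selection 9: 68 + 31 = 99
Selection 10: 99 + 31 = 130
Selection 11: 130 + 31 = 161
Selection 12: 161 + 31 = 192

222, 253, 284, 315, 346, 6, 37, 68, 99, 130, 161, 192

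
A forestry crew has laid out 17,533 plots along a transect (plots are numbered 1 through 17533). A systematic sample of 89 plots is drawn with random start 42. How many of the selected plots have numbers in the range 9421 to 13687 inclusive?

22

k = 17533/89 = 197
First selection ≥ 9421: 42 + ⌈(9421−42)/197⌉·197 = 42 + 48×197 = 9498
Last selection ≤ 13687: 42 + ⌊(13687−42)/197⌋·197 = 42 + 69×197 = 13635
Count = 69 − 48 + 1 = 22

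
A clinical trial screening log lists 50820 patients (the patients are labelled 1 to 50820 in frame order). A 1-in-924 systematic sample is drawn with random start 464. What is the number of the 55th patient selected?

50360

k = 924
55th selection = r + (55−1)·k = 464 + 54×924 = 464 + 49896 = 50360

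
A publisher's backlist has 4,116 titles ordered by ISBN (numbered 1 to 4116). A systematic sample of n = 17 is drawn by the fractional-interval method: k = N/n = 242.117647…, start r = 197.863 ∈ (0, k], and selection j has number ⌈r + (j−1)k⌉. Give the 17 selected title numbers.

j=1: r + 0k = 197.863 → ⌈·⌉ = 198
j=2: r + 1k = 439.980647… → ⌈·⌉ = 440
j=3: r + 2k = 682.098294… → ⌈·⌉ = 683
j=4: r + 3k = 924.215941… → ⌈·⌉ = 925
j=5: r + 4k = 1166.333588… → ⌈·⌉ = 1167
j=6: r + 5k = 1408.451235… → ⌈·⌉ = 1409
j=7: r + 6k = 1650.568882… → ⌈·⌉ = 1651
j=8: r + 7k = 1892.686529… → ⌈·⌉ = 1893
j=9: r + 8k = 2134.804176… → ⌈·⌉ = 2135
j=10: r + 9k = 2376.921823… → ⌈·⌉ = 2377
j=11: r + 10k = 2619.039470… → ⌈·⌉ = 2620
j=12: r + 11k = 2861.157117… → ⌈·⌉ = 2862
j=13: r + 12k = 3103.274764… → ⌈·⌉ = 3104
j=14: r + 13k = 3345.392411… → ⌈·⌉ = 3346
j=15: r + 14k = 3587.510058… → ⌈·⌉ = 3588
j=16: r + 15k = 3829.627705… → ⌈·⌉ = 3830
j=17: r + 16k = 4071.745352… → ⌈·⌉ = 4072

198, 440, 683, 925, 1167, 1409, 1651, 1893, 2135, 2377, 2620, 2862, 3104, 3346, 3588, 3830, 4072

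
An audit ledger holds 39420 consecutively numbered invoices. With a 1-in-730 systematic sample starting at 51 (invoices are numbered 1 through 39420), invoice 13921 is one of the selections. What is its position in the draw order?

20

k = 730
position = (13921 − 51)/730 + 1 = 13870/730 + 1 = 19 + 1 = 20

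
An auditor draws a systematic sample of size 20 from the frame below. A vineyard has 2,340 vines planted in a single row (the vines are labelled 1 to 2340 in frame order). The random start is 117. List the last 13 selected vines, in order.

936, 1053, 1170, 1287, 1404, 1521, 1638, 1755, 1872, 1989, 2106, 2223, 2340

k = N/n = 2340/20 = 117
8th selection = 117 + 7×117 = 936
9th: 936 + 117 = 1053
10th: 1053 + 117 = 1170
11th: 1170 + 117 = 1287
12th: 1287 + 117 = 1404
13th: 1404 + 117 = 1521
14th: 1521 + 117 = 1638
15th: 1638 + 117 = 1755
16th: 1755 + 117 = 1872
17th: 1872 + 117 = 1989
18th: 1989 + 117 = 2106
19th: 2106 + 117 = 2223
20th: 2223 + 117 = 2340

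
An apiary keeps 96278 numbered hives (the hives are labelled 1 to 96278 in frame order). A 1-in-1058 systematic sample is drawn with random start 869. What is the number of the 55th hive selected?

58001

k = 1058
55th selection = r + (55−1)·k = 869 + 54×1058 = 869 + 57132 = 58001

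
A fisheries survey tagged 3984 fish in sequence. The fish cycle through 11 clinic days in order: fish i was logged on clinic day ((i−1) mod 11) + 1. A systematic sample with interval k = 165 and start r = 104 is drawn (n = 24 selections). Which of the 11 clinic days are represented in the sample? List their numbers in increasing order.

5

Consecutive selections differ by k = 165, so their clinic day numbers differ by 165 mod 11 = 0.
gcd(165, 11) = 11, so the sample visits 11/11 = 1 distinct residues mod 11.
Start 104 is clinic day 5; the clinic days hit are 5.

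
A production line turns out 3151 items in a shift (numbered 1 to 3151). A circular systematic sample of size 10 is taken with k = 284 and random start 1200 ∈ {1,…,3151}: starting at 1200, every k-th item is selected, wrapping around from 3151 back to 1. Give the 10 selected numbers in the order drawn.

1200, 1484, 1768, 2052, 2336, 2620, 2904, 37, 321, 605

Selection 1: 1200
Selection 2: 1200 + 284 = 1484
Selection 3: 1484 + 284 = 1768
Selection 4: 1768 + 284 = 2052
Selection 5: 2052 + 284 = 2336
Selection 6: 2336 + 284 = 2620
Selection 7: 2620 + 284 = 2904
Selection 8: 2904 + 284 = 3188 → 3188 − 3151 = 37
Selection 9: 37 + 284 = 321
Selection 10: 321 + 284 = 605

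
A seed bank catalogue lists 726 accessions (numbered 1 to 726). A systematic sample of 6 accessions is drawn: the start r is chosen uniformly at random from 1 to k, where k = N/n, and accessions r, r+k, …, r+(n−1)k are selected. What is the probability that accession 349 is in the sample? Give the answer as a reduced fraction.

k = 726/6 = 121.
Accession 349 is selected iff r ≡ 349 (mod 121); exactly one such r in {1,…,121}.
Inclusion probability = 1/121.

1/121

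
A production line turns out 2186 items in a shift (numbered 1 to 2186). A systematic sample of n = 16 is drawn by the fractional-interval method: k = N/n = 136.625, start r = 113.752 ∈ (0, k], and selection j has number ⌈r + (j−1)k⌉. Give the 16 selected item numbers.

j=1: r + 0k = 113.752 → ⌈·⌉ = 114
j=2: r + 1k = 250.377 → ⌈·⌉ = 251
j=3: r + 2k = 387.002 → ⌈·⌉ = 388
j=4: r + 3k = 523.627 → ⌈·⌉ = 524
j=5: r + 4k = 660.252 → ⌈·⌉ = 661
j=6: r + 5k = 796.877 → ⌈·⌉ = 797
j=7: r + 6k = 933.502 → ⌈·⌉ = 934
j=8: r + 7k = 1070.127 → ⌈·⌉ = 1071
j=9: r + 8k = 1206.752 → ⌈·⌉ = 1207
j=10: r + 9k = 1343.377 → ⌈·⌉ = 1344
j=11: r + 10k = 1480.002 → ⌈·⌉ = 1481
j=12: r + 11k = 1616.627 → ⌈·⌉ = 1617
j=13: r + 12k = 1753.252 → ⌈·⌉ = 1754
j=14: r + 13k = 1889.877 → ⌈·⌉ = 1890
j=15: r + 14k = 2026.502 → ⌈·⌉ = 2027
j=16: r + 15k = 2163.127 → ⌈·⌉ = 2164

114, 251, 388, 524, 661, 797, 934, 1071, 1207, 1344, 1481, 1617, 1754, 1890, 2027, 2164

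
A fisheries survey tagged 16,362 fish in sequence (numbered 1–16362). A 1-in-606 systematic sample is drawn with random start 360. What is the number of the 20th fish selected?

k = 606
20th selection = r + (20−1)·k = 360 + 19×606 = 360 + 11514 = 11874

11874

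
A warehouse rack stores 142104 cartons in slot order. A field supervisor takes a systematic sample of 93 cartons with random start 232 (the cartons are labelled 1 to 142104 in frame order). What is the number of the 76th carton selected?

114832

k = 142104/93 = 1528
76th selection = r + (76−1)·k = 232 + 75×1528 = 232 + 114600 = 114832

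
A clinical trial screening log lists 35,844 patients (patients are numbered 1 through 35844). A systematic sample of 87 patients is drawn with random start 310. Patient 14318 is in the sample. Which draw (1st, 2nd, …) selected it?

k = 35844/87 = 412
position = (14318 − 310)/412 + 1 = 14008/412 + 1 = 34 + 1 = 35

35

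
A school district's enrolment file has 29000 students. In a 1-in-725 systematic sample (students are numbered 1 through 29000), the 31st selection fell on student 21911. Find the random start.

161

k = 725
r = 21911 − (31−1)×725 = 21911 − 21750 = 161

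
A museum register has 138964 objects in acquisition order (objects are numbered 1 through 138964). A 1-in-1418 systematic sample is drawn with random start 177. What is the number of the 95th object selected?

133469

k = 1418
95th selection = r + (95−1)·k = 177 + 94×1418 = 177 + 133292 = 133469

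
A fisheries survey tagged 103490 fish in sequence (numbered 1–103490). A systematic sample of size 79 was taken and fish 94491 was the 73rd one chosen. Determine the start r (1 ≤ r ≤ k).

171

k = 103490/79 = 1310
r = 94491 − (73−1)×1310 = 94491 − 94320 = 171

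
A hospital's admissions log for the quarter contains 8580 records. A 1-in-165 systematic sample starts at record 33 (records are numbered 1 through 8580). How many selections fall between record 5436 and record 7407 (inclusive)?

k = 165
First selection ≥ 5436: 33 + ⌈(5436−33)/165⌉·165 = 33 + 33×165 = 5478
Last selection ≤ 7407: 33 + ⌊(7407−33)/165⌋·165 = 33 + 44×165 = 7293
Count = 44 − 33 + 1 = 12

12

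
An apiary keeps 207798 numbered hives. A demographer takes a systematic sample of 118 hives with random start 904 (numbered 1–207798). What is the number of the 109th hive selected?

k = 207798/118 = 1761
109th selection = r + (109−1)·k = 904 + 108×1761 = 904 + 190188 = 191092

191092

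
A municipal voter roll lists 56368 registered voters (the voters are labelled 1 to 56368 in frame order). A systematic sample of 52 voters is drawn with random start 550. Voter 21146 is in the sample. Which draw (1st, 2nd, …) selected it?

k = 56368/52 = 1084
position = (21146 − 550)/1084 + 1 = 20596/1084 + 1 = 19 + 1 = 20

20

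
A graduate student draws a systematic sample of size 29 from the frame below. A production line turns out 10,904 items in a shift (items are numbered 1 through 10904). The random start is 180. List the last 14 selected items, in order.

5820, 6196, 6572, 6948, 7324, 7700, 8076, 8452, 8828, 9204, 9580, 9956, 10332, 10708

k = N/n = 10904/29 = 376
16th selection = 180 + 15×376 = 5820
17th: 5820 + 376 = 6196
18th: 6196 + 376 = 6572
19th: 6572 + 376 = 6948
20th: 6948 + 376 = 7324
21st: 7324 + 376 = 7700
22nd: 7700 + 376 = 8076
23rd: 8076 + 376 = 8452
24th: 8452 + 376 = 8828
25th: 8828 + 376 = 9204
26th: 9204 + 376 = 9580
27th: 9580 + 376 = 9956
28th: 9956 + 376 = 10332
29th: 10332 + 376 = 10708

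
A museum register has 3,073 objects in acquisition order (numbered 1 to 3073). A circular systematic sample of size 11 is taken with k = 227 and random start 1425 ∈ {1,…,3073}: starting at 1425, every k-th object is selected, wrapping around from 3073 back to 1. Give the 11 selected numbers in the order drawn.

Selection 1: 1425
Selection 2: 1425 + 227 = 1652
Selection 3: 1652 + 227 = 1879
Selection 4: 1879 + 227 = 2106
Selection 5: 2106 + 227 = 2333
Selection 6: 2333 + 227 = 2560
Selection 7: 2560 + 227 = 2787
Selection 8: 2787 + 227 = 3014
Selection 9: 3014 + 227 = 3241 → 3241 − 3073 = 168
Selection 10: 168 + 227 = 395
Selection 11: 395 + 227 = 622

1425, 1652, 1879, 2106, 2333, 2560, 2787, 3014, 168, 395, 622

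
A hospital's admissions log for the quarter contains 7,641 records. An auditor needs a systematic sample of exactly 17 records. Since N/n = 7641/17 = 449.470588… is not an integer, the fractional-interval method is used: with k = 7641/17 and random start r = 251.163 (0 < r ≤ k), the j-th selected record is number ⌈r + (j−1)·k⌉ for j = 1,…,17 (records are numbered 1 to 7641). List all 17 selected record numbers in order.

252, 701, 1151, 1600, 2050, 2499, 2948, 3398, 3847, 4297, 4746, 5196, 5645, 6095, 6544, 6994, 7443

j=1: r + 0k = 251.163 → ⌈·⌉ = 252
j=2: r + 1k = 700.633588… → ⌈·⌉ = 701
j=3: r + 2k = 1150.104176… → ⌈·⌉ = 1151
j=4: r + 3k = 1599.574764… → ⌈·⌉ = 1600
j=5: r + 4k = 2049.045352… → ⌈·⌉ = 2050
j=6: r + 5k = 2498.515941… → ⌈·⌉ = 2499
j=7: r + 6k = 2947.986529… → ⌈·⌉ = 2948
j=8: r + 7k = 3397.457117… → ⌈·⌉ = 3398
j=9: r + 8k = 3846.927705… → ⌈·⌉ = 3847
j=10: r + 9k = 4296.398294… → ⌈·⌉ = 4297
j=11: r + 10k = 4745.868882… → ⌈·⌉ = 4746
j=12: r + 11k = 5195.339470… → ⌈·⌉ = 5196
j=13: r + 12k = 5644.810058… → ⌈·⌉ = 5645
j=14: r + 13k = 6094.280647… → ⌈·⌉ = 6095
j=15: r + 14k = 6543.751235… → ⌈·⌉ = 6544
j=16: r + 15k = 6993.221823… → ⌈·⌉ = 6994
j=17: r + 16k = 7442.692411… → ⌈·⌉ = 7443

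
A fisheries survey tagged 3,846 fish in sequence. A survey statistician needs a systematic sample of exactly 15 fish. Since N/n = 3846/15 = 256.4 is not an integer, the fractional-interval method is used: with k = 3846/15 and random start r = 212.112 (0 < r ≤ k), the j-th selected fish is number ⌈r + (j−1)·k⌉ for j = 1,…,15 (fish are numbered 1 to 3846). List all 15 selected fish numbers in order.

213, 469, 725, 982, 1238, 1495, 1751, 2007, 2264, 2520, 2777, 3033, 3289, 3546, 3802

j=1: r + 0k = 212.112 → ⌈·⌉ = 213
j=2: r + 1k = 468.512 → ⌈·⌉ = 469
j=3: r + 2k = 724.912 → ⌈·⌉ = 725
j=4: r + 3k = 981.312 → ⌈·⌉ = 982
j=5: r + 4k = 1237.712 → ⌈·⌉ = 1238
j=6: r + 5k = 1494.112 → ⌈·⌉ = 1495
j=7: r + 6k = 1750.512 → ⌈·⌉ = 1751
j=8: r + 7k = 2006.912 → ⌈·⌉ = 2007
j=9: r + 8k = 2263.312 → ⌈·⌉ = 2264
j=10: r + 9k = 2519.712 → ⌈·⌉ = 2520
j=11: r + 10k = 2776.112 → ⌈·⌉ = 2777
j=12: r + 11k = 3032.512 → ⌈·⌉ = 3033
j=13: r + 12k = 3288.912 → ⌈·⌉ = 3289
j=14: r + 13k = 3545.312 → ⌈·⌉ = 3546
j=15: r + 14k = 3801.712 → ⌈·⌉ = 3802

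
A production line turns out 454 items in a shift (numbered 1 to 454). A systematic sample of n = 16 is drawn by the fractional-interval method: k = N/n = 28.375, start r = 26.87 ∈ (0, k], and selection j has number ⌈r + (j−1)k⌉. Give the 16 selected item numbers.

j=1: r + 0k = 26.87 → ⌈·⌉ = 27
j=2: r + 1k = 55.245 → ⌈·⌉ = 56
j=3: r + 2k = 83.62 → ⌈·⌉ = 84
j=4: r + 3k = 111.995 → ⌈·⌉ = 112
j=5: r + 4k = 140.37 → ⌈·⌉ = 141
j=6: r + 5k = 168.745 → ⌈·⌉ = 169
j=7: r + 6k = 197.12 → ⌈·⌉ = 198
j=8: r + 7k = 225.495 → ⌈·⌉ = 226
j=9: r + 8k = 253.87 → ⌈·⌉ = 254
j=10: r + 9k = 282.245 → ⌈·⌉ = 283
j=11: r + 10k = 310.62 → ⌈·⌉ = 311
j=12: r + 11k = 338.995 → ⌈·⌉ = 339
j=13: r + 12k = 367.37 → ⌈·⌉ = 368
j=14: r + 13k = 395.745 → ⌈·⌉ = 396
j=15: r + 14k = 424.12 → ⌈·⌉ = 425
j=16: r + 15k = 452.495 → ⌈·⌉ = 453

27, 56, 84, 112, 141, 169, 198, 226, 254, 283, 311, 339, 368, 396, 425, 453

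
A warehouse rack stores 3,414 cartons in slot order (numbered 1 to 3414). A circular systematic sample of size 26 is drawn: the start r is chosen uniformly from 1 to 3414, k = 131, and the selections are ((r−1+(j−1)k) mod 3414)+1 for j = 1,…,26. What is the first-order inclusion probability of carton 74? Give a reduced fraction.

13/1707

For each position j, as r ranges over 1…3414 the j-th selection hits every carton exactly once, so carton 74 is selected for exactly 26 of the 3414 starts.
Inclusion probability = 26/3414 = 13/1707.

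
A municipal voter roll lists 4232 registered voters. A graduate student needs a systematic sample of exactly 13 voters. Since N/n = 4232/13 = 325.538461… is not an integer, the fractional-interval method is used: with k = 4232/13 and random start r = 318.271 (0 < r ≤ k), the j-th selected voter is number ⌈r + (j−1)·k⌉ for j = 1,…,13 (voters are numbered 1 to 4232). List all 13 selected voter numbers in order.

319, 644, 970, 1295, 1621, 1946, 2272, 2598, 2923, 3249, 3574, 3900, 4225

j=1: r + 0k = 318.271 → ⌈·⌉ = 319
j=2: r + 1k = 643.809461… → ⌈·⌉ = 644
j=3: r + 2k = 969.347923… → ⌈·⌉ = 970
j=4: r + 3k = 1294.886384… → ⌈·⌉ = 1295
j=5: r + 4k = 1620.424846… → ⌈·⌉ = 1621
j=6: r + 5k = 1945.963307… → ⌈·⌉ = 1946
j=7: r + 6k = 2271.501769… → ⌈·⌉ = 2272
j=8: r + 7k = 2597.040230… → ⌈·⌉ = 2598
j=9: r + 8k = 2922.578692… → ⌈·⌉ = 2923
j=10: r + 9k = 3248.117153… → ⌈·⌉ = 3249
j=11: r + 10k = 3573.655615… → ⌈·⌉ = 3574
j=12: r + 11k = 3899.194076… → ⌈·⌉ = 3900
j=13: r + 12k = 4224.732538… → ⌈·⌉ = 4225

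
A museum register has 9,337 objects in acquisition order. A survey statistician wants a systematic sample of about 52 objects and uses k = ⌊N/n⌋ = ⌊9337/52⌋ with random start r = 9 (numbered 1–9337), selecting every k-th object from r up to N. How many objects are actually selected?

k = ⌊9337/52⌋ = 179
Achieved size = ⌊(9337 − 9)/179⌋ + 1 = ⌊9328/179⌋ + 1 = 52 + 1 = 53
(last selection: 9 + 52×179 = 9317 ≤ 9337; next would be 9496 > 9337)

53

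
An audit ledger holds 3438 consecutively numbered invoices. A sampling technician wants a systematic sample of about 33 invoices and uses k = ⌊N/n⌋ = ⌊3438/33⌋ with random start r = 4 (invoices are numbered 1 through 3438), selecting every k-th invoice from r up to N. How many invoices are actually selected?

34

k = ⌊3438/33⌋ = 104
Achieved size = ⌊(3438 − 4)/104⌋ + 1 = ⌊3434/104⌋ + 1 = 33 + 1 = 34
(last selection: 4 + 33×104 = 3436 ≤ 3438; next would be 3540 > 3438)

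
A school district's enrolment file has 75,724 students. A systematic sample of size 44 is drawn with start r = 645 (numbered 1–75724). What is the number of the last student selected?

74648

k = 75724/44 = 1721
44th selection = r + (44−1)·k = 645 + 43×1721 = 645 + 74003 = 74648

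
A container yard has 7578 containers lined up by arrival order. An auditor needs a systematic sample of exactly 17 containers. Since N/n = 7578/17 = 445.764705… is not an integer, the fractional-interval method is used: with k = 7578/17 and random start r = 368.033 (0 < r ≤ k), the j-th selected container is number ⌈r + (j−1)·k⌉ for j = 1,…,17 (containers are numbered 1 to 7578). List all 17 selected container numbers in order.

369, 814, 1260, 1706, 2152, 2597, 3043, 3489, 3935, 4380, 4826, 5272, 5718, 6163, 6609, 7055, 7501

j=1: r + 0k = 368.033 → ⌈·⌉ = 369
j=2: r + 1k = 813.797705… → ⌈·⌉ = 814
j=3: r + 2k = 1259.562411… → ⌈·⌉ = 1260
j=4: r + 3k = 1705.327117… → ⌈·⌉ = 1706
j=5: r + 4k = 2151.091823… → ⌈·⌉ = 2152
j=6: r + 5k = 2596.856529… → ⌈·⌉ = 2597
j=7: r + 6k = 3042.621235… → ⌈·⌉ = 3043
j=8: r + 7k = 3488.385941… → ⌈·⌉ = 3489
j=9: r + 8k = 3934.150647… → ⌈·⌉ = 3935
j=10: r + 9k = 4379.915352… → ⌈·⌉ = 4380
j=11: r + 10k = 4825.680058… → ⌈·⌉ = 4826
j=12: r + 11k = 5271.444764… → ⌈·⌉ = 5272
j=13: r + 12k = 5717.209470… → ⌈·⌉ = 5718
j=14: r + 13k = 6162.974176… → ⌈·⌉ = 6163
j=15: r + 14k = 6608.738882… → ⌈·⌉ = 6609
j=16: r + 15k = 7054.503588… → ⌈·⌉ = 7055
j=17: r + 16k = 7500.268294… → ⌈·⌉ = 7501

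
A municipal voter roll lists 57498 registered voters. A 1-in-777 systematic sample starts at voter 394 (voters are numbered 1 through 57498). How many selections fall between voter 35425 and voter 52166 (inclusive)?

21

k = 777
First selection ≥ 35425: 394 + ⌈(35425−394)/777⌉·777 = 394 + 46×777 = 36136
Last selection ≤ 52166: 394 + ⌊(52166−394)/777⌋·777 = 394 + 66×777 = 51676
Count = 66 − 46 + 1 = 21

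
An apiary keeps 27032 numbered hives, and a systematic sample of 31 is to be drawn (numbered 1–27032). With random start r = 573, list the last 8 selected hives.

k = N/n = 27032/31 = 872
24th selection = 573 + 23×872 = 20629
25th: 20629 + 872 = 21501
26th: 21501 + 872 = 22373
27th: 22373 + 872 = 23245
28th: 23245 + 872 = 24117
29th: 24117 + 872 = 24989
30th: 24989 + 872 = 25861
31st: 25861 + 872 = 26733

20629, 21501, 22373, 23245, 24117, 24989, 25861, 26733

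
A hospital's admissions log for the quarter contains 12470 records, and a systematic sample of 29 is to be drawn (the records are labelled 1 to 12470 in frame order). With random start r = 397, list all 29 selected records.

397, 827, 1257, 1687, 2117, 2547, 2977, 3407, 3837, 4267, 4697, 5127, 5557, 5987, 6417, 6847, 7277, 7707, 8137, 8567, 8997, 9427, 9857, 10287, 10717, 11147, 11577, 12007, 12437

k = N/n = 12470/29 = 430
record 1: 397
record 2: 397 + 430 = 827
record 3: 827 + 430 = 1257
record 4: 1257 + 430 = 1687
record 5: 1687 + 430 = 2117
record 6: 2117 + 430 = 2547
record 7: 2547 + 430 = 2977
record 8: 2977 + 430 = 3407
record 9: 3407 + 430 = 3837
record 10: 3837 + 430 = 4267
record 11: 4267 + 430 = 4697
record 12: 4697 + 430 = 5127
record 13: 5127 + 430 = 5557
record 14: 5557 + 430 = 5987
record 15: 5987 + 430 = 6417
record 16: 6417 + 430 = 6847
record 17: 6847 + 430 = 7277
record 18: 7277 + 430 = 7707
record 19: 7707 + 430 = 8137
record 20: 8137 + 430 = 8567
record 21: 8567 + 430 = 8997
record 22: 8997 + 430 = 9427
record 23: 9427 + 430 = 9857
record 24: 9857 + 430 = 10287
record 25: 10287 + 430 = 10717
record 26: 10717 + 430 = 11147
record 27: 11147 + 430 = 11577
record 28: 11577 + 430 = 12007
record 29: 12007 + 430 = 12437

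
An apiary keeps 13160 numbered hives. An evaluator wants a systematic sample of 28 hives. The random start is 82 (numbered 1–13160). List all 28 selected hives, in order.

k = N/n = 13160/28 = 470
hive 1: 82
hive 2: 82 + 470 = 552
hive 3: 552 + 470 = 1022
hive 4: 1022 + 470 = 1492
hive 5: 1492 + 470 = 1962
hive 6: 1962 + 470 = 2432
hive 7: 2432 + 470 = 2902
hive 8: 2902 + 470 = 3372
hive 9: 3372 + 470 = 3842
hive 10: 3842 + 470 = 4312
hive 11: 4312 + 470 = 4782
hive 12: 4782 + 470 = 5252
hive 13: 5252 + 470 = 5722
hive 14: 5722 + 470 = 6192
hive 15: 6192 + 470 = 6662
hive 16: 6662 + 470 = 7132
hive 17: 7132 + 470 = 7602
hive 18: 7602 + 470 = 8072
hive 19: 8072 + 470 = 8542
hive 20: 8542 + 470 = 9012
hive 21: 9012 + 470 = 9482
hive 22: 9482 + 470 = 9952
hive 23: 9952 + 470 = 10422
hive 24: 10422 + 470 = 10892
hive 25: 10892 + 470 = 11362
hive 26: 11362 + 470 = 11832
hive 27: 11832 + 470 = 12302
hive 28: 12302 + 470 = 12772

82, 552, 1022, 1492, 1962, 2432, 2902, 3372, 3842, 4312, 4782, 5252, 5722, 6192, 6662, 7132, 7602, 8072, 8542, 9012, 9482, 9952, 10422, 10892, 11362, 11832, 12302, 12772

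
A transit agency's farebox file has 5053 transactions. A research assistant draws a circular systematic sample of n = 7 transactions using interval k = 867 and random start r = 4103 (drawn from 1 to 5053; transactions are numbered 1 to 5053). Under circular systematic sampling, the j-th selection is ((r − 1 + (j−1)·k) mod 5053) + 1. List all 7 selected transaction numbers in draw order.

Selection 1: 4103
Selection 2: 4103 + 867 = 4970
Selection 3: 4970 + 867 = 5837 → 5837 − 5053 = 784
Selection 4: 784 + 867 = 1651
Selection 5: 1651 + 867 = 2518
Selection 6: 2518 + 867 = 3385
Selection 7: 3385 + 867 = 4252

4103, 4970, 784, 1651, 2518, 3385, 4252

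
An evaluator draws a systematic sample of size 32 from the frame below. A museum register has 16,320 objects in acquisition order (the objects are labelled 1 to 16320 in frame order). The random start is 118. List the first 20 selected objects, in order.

118, 628, 1138, 1648, 2158, 2668, 3178, 3688, 4198, 4708, 5218, 5728, 6238, 6748, 7258, 7768, 8278, 8788, 9298, 9808

k = N/n = 16320/32 = 510
object 1: 118
object 2: 118 + 510 = 628
object 3: 628 + 510 = 1138
object 4: 1138 + 510 = 1648
object 5: 1648 + 510 = 2158
object 6: 2158 + 510 = 2668
object 7: 2668 + 510 = 3178
object 8: 3178 + 510 = 3688
object 9: 3688 + 510 = 4198
object 10: 4198 + 510 = 4708
object 11: 4708 + 510 = 5218
object 12: 5218 + 510 = 5728
object 13: 5728 + 510 = 6238
object 14: 6238 + 510 = 6748
object 15: 6748 + 510 = 7258
object 16: 7258 + 510 = 7768
object 17: 7768 + 510 = 8278
object 18: 8278 + 510 = 8788
object 19: 8788 + 510 = 9298
object 20: 9298 + 510 = 9808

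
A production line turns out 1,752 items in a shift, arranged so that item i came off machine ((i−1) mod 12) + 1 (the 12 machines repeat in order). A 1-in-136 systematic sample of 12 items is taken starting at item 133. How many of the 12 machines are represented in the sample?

3

Consecutive selections differ by k = 136, so their machine numbers differ by 136 mod 12 = 4.
gcd(136, 12) = 4, so the sample visits 12/4 = 3 distinct residues mod 12.
Start 133 is machine 1; the machines hit are 1, 5, 9.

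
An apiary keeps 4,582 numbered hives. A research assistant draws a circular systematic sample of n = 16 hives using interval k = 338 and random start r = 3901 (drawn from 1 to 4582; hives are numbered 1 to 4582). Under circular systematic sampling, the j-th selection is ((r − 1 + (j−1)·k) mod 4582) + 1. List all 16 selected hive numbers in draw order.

3901, 4239, 4577, 333, 671, 1009, 1347, 1685, 2023, 2361, 2699, 3037, 3375, 3713, 4051, 4389

Selection 1: 3901
Selection 2: 3901 + 338 = 4239
Selection 3: 4239 + 338 = 4577
Selection 4: 4577 + 338 = 4915 → 4915 − 4582 = 333
Selection 5: 333 + 338 = 671
Selection 6: 671 + 338 = 1009
Selection 7: 1009 + 338 = 1347
Selection 8: 1347 + 338 = 1685
Selection 9: 1685 + 338 = 2023
Selection 10: 2023 + 338 = 2361
Selection 11: 2361 + 338 = 2699
Selection 12: 2699 + 338 = 3037
Selection 13: 3037 + 338 = 3375
Selection 14: 3375 + 338 = 3713
Selection 15: 3713 + 338 = 4051
Selection 16: 4051 + 338 = 4389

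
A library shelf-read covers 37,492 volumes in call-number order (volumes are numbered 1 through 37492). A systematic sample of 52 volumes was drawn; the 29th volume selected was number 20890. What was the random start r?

702

k = 37492/52 = 721
r = 20890 − (29−1)×721 = 20890 − 20188 = 702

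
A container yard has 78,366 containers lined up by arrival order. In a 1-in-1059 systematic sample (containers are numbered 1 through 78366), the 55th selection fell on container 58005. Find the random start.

k = 1059
r = 58005 − (55−1)×1059 = 58005 − 57186 = 819

819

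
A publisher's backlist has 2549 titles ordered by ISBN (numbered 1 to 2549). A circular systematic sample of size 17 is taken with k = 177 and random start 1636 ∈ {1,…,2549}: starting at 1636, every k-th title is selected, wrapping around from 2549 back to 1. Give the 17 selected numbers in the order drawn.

Selection 1: 1636
Selection 2: 1636 + 177 = 1813
Selection 3: 1813 + 177 = 1990
Selection 4: 1990 + 177 = 2167
Selection 5: 2167 + 177 = 2344
Selection 6: 2344 + 177 = 2521
Selection 7: 2521 + 177 = 2698 → 2698 − 2549 = 149
Selection 8: 149 + 177 = 326
Selection 9: 326 + 177 = 503
Selection 10: 503 + 177 = 680
Selection 11: 680 + 177 = 857
Selection 12: 857 + 177 = 1034
Selection 13: 1034 + 177 = 1211
Selection 14: 1211 + 177 = 1388
Selection 15: 1388 + 177 = 1565
Selection 16: 1565 + 177 = 1742
Selection 17: 1742 + 177 = 1919

1636, 1813, 1990, 2167, 2344, 2521, 149, 326, 503, 680, 857, 1034, 1211, 1388, 1565, 1742, 1919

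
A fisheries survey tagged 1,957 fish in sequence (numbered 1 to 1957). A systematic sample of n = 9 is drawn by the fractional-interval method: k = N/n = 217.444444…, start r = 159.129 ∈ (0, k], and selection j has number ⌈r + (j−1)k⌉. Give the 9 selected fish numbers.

j=1: r + 0k = 159.129 → ⌈·⌉ = 160
j=2: r + 1k = 376.573444… → ⌈·⌉ = 377
j=3: r + 2k = 594.017888… → ⌈·⌉ = 595
j=4: r + 3k = 811.462333… → ⌈·⌉ = 812
j=5: r + 4k = 1028.906777… → ⌈·⌉ = 1029
j=6: r + 5k = 1246.351222… → ⌈·⌉ = 1247
j=7: r + 6k = 1463.795666… → ⌈·⌉ = 1464
j=8: r + 7k = 1681.240111… → ⌈·⌉ = 1682
j=9: r + 8k = 1898.684555… → ⌈·⌉ = 1899

160, 377, 595, 812, 1029, 1247, 1464, 1682, 1899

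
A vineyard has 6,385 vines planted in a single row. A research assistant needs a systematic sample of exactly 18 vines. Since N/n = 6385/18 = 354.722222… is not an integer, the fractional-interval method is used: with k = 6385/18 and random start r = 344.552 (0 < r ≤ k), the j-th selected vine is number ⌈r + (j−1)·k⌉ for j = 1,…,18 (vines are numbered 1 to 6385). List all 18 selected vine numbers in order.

345, 700, 1054, 1409, 1764, 2119, 2473, 2828, 3183, 3538, 3892, 4247, 4602, 4956, 5311, 5666, 6021, 6375

j=1: r + 0k = 344.552 → ⌈·⌉ = 345
j=2: r + 1k = 699.274222… → ⌈·⌉ = 700
j=3: r + 2k = 1053.996444… → ⌈·⌉ = 1054
j=4: r + 3k = 1408.718666… → ⌈·⌉ = 1409
j=5: r + 4k = 1763.440888… → ⌈·⌉ = 1764
j=6: r + 5k = 2118.163111… → ⌈·⌉ = 2119
j=7: r + 6k = 2472.885333… → ⌈·⌉ = 2473
j=8: r + 7k = 2827.607555… → ⌈·⌉ = 2828
j=9: r + 8k = 3182.329777… → ⌈·⌉ = 3183
j=10: r + 9k = 3537.052 → ⌈·⌉ = 3538
j=11: r + 10k = 3891.774222… → ⌈·⌉ = 3892
j=12: r + 11k = 4246.496444… → ⌈·⌉ = 4247
j=13: r + 12k = 4601.218666… → ⌈·⌉ = 4602
j=14: r + 13k = 4955.940888… → ⌈·⌉ = 4956
j=15: r + 14k = 5310.663111… → ⌈·⌉ = 5311
j=16: r + 15k = 5665.385333… → ⌈·⌉ = 5666
j=17: r + 16k = 6020.107555… → ⌈·⌉ = 6021
j=18: r + 17k = 6374.829777… → ⌈·⌉ = 6375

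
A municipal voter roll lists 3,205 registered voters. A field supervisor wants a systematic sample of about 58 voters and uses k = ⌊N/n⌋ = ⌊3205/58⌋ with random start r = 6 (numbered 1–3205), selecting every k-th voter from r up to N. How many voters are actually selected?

k = ⌊3205/58⌋ = 55
Achieved size = ⌊(3205 − 6)/55⌋ + 1 = ⌊3199/55⌋ + 1 = 58 + 1 = 59
(last selection: 6 + 58×55 = 3196 ≤ 3205; next would be 3251 > 3205)

59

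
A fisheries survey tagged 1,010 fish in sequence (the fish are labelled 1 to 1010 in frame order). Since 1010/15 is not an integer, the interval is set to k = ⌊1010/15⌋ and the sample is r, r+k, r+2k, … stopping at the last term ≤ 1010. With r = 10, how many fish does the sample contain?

k = ⌊1010/15⌋ = 67
Achieved size = ⌊(1010 − 10)/67⌋ + 1 = ⌊1000/67⌋ + 1 = 14 + 1 = 15
(last selection: 10 + 14×67 = 948 ≤ 1010; next would be 1015 > 1010)

15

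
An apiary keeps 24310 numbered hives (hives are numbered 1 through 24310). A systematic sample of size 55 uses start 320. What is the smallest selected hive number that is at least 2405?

2530

k = 24310/55 = 442
Steps past start: ⌈(2405 − 320)/442⌉ = ⌈2085/442⌉ = 5
Selected hive: 320 + 5×442 = 2530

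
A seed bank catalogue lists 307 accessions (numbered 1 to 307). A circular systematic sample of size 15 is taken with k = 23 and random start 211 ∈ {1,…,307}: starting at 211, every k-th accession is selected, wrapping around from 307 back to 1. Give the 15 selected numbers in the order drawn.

211, 234, 257, 280, 303, 19, 42, 65, 88, 111, 134, 157, 180, 203, 226

Selection 1: 211
Selection 2: 211 + 23 = 234
Selection 3: 234 + 23 = 257
Selection 4: 257 + 23 = 280
Selection 5: 280 + 23 = 303
Selection 6: 303 + 23 = 326 → 326 − 307 = 19
Selection 7: 19 + 23 = 42
Selection 8: 42 + 23 = 65
Selection 9: 65 + 23 = 88
Selection 10: 88 + 23 = 111
Selection 11: 111 + 23 = 134
Selection 12: 134 + 23 = 157
Selection 13: 157 + 23 = 180
Selection 14: 180 + 23 = 203
Selection 15: 203 + 23 = 226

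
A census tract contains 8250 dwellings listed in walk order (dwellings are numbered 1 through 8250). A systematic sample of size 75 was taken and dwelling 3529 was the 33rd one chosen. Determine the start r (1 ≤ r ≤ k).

k = 8250/75 = 110
r = 3529 − (33−1)×110 = 3529 − 3520 = 9

9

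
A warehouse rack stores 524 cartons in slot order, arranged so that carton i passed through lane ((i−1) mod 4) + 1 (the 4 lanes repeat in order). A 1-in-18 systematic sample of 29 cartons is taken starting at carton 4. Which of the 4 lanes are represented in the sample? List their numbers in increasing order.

2, 4

Consecutive selections differ by k = 18, so their lane numbers differ by 18 mod 4 = 2.
gcd(18, 4) = 2, so the sample visits 4/2 = 2 distinct residues mod 4.
Start 4 is lane 4; the lanes hit are 2, 4.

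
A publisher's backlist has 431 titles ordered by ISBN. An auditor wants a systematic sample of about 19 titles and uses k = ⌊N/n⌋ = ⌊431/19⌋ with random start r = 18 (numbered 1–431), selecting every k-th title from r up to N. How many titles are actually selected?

k = ⌊431/19⌋ = 22
Achieved size = ⌊(431 − 18)/22⌋ + 1 = ⌊413/22⌋ + 1 = 18 + 1 = 19
(last selection: 18 + 18×22 = 414 ≤ 431; next would be 436 > 431)

19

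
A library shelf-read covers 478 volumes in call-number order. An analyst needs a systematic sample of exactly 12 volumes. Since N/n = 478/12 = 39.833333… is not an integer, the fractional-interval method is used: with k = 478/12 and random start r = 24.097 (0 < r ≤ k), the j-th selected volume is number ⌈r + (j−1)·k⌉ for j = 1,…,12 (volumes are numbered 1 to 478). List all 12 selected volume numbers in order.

j=1: r + 0k = 24.097 → ⌈·⌉ = 25
j=2: r + 1k = 63.930333… → ⌈·⌉ = 64
j=3: r + 2k = 103.763666… → ⌈·⌉ = 104
j=4: r + 3k = 143.597 → ⌈·⌉ = 144
j=5: r + 4k = 183.430333… → ⌈·⌉ = 184
j=6: r + 5k = 223.263666… → ⌈·⌉ = 224
j=7: r + 6k = 263.097 → ⌈·⌉ = 264
j=8: r + 7k = 302.930333… → ⌈·⌉ = 303
j=9: r + 8k = 342.763666… → ⌈·⌉ = 343
j=10: r + 9k = 382.597 → ⌈·⌉ = 383
j=11: r + 10k = 422.430333… → ⌈·⌉ = 423
j=12: r + 11k = 462.263666… → ⌈·⌉ = 463

25, 64, 104, 144, 184, 224, 264, 303, 343, 383, 423, 463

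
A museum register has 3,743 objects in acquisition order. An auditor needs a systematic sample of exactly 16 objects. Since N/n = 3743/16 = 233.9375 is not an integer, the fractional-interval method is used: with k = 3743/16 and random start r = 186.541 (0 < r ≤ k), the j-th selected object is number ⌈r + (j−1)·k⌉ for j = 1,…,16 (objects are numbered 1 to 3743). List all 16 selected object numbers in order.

187, 421, 655, 889, 1123, 1357, 1591, 1825, 2059, 2292, 2526, 2760, 2994, 3228, 3462, 3696

j=1: r + 0k = 186.541 → ⌈·⌉ = 187
j=2: r + 1k = 420.4785 → ⌈·⌉ = 421
j=3: r + 2k = 654.416 → ⌈·⌉ = 655
j=4: r + 3k = 888.3535 → ⌈·⌉ = 889
j=5: r + 4k = 1122.291 → ⌈·⌉ = 1123
j=6: r + 5k = 1356.2285 → ⌈·⌉ = 1357
j=7: r + 6k = 1590.166 → ⌈·⌉ = 1591
j=8: r + 7k = 1824.1035 → ⌈·⌉ = 1825
j=9: r + 8k = 2058.041 → ⌈·⌉ = 2059
j=10: r + 9k = 2291.9785 → ⌈·⌉ = 2292
j=11: r + 10k = 2525.916 → ⌈·⌉ = 2526
j=12: r + 11k = 2759.8535 → ⌈·⌉ = 2760
j=13: r + 12k = 2993.791 → ⌈·⌉ = 2994
j=14: r + 13k = 3227.7285 → ⌈·⌉ = 3228
j=15: r + 14k = 3461.666 → ⌈·⌉ = 3462
j=16: r + 15k = 3695.6035 → ⌈·⌉ = 3696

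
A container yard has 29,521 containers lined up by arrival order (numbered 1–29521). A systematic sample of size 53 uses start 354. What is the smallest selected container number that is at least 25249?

25419

k = 29521/53 = 557
Steps past start: ⌈(25249 − 354)/557⌉ = ⌈24895/557⌉ = 45
Selected container: 354 + 45×557 = 25419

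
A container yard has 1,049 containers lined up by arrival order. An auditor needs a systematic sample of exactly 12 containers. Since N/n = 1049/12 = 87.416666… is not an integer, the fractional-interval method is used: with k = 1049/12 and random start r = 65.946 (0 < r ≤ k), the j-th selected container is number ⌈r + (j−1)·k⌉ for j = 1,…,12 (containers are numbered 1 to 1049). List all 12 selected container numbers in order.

66, 154, 241, 329, 416, 504, 591, 678, 766, 853, 941, 1028

j=1: r + 0k = 65.946 → ⌈·⌉ = 66
j=2: r + 1k = 153.362666… → ⌈·⌉ = 154
j=3: r + 2k = 240.779333… → ⌈·⌉ = 241
j=4: r + 3k = 328.196 → ⌈·⌉ = 329
j=5: r + 4k = 415.612666… → ⌈·⌉ = 416
j=6: r + 5k = 503.029333… → ⌈·⌉ = 504
j=7: r + 6k = 590.446 → ⌈·⌉ = 591
j=8: r + 7k = 677.862666… → ⌈·⌉ = 678
j=9: r + 8k = 765.279333… → ⌈·⌉ = 766
j=10: r + 9k = 852.696 → ⌈·⌉ = 853
j=11: r + 10k = 940.112666… → ⌈·⌉ = 941
j=12: r + 11k = 1027.529333… → ⌈·⌉ = 1028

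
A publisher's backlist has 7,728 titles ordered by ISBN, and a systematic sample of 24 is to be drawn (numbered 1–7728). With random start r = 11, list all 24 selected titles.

11, 333, 655, 977, 1299, 1621, 1943, 2265, 2587, 2909, 3231, 3553, 3875, 4197, 4519, 4841, 5163, 5485, 5807, 6129, 6451, 6773, 7095, 7417

k = N/n = 7728/24 = 322
title 1: 11
title 2: 11 + 322 = 333
title 3: 333 + 322 = 655
title 4: 655 + 322 = 977
title 5: 977 + 322 = 1299
title 6: 1299 + 322 = 1621
title 7: 1621 + 322 = 1943
title 8: 1943 + 322 = 2265
title 9: 2265 + 322 = 2587
title 10: 2587 + 322 = 2909
title 11: 2909 + 322 = 3231
title 12: 3231 + 322 = 3553
title 13: 3553 + 322 = 3875
title 14: 3875 + 322 = 4197
title 15: 4197 + 322 = 4519
title 16: 4519 + 322 = 4841
title 17: 4841 + 322 = 5163
title 18: 5163 + 322 = 5485
title 19: 5485 + 322 = 5807
title 20: 5807 + 322 = 6129
title 21: 6129 + 322 = 6451
title 22: 6451 + 322 = 6773
title 23: 6773 + 322 = 7095
title 24: 7095 + 322 = 7417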